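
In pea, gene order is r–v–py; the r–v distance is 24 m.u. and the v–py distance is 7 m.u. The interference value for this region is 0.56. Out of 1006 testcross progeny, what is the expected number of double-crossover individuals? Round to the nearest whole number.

Map distances give recombination frequencies of 0.240 and 0.070 for the two intervals.
With interference 0.56 (so coincidence = 0.44), expected double-crossover frequency = 0.240 × 0.070 × 0.44 = 0.00739.
Expected number = 0.00739 × 1006 = 7.44 ≈ 7.

7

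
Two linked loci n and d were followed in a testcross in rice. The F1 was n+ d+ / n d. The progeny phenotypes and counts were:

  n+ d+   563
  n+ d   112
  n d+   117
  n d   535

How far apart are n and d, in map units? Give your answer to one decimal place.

17.3 map units

The recombinant classes are n+ d and n d+: 112 + 117 = 229.
Recombination frequency = 229/1327 = 0.1726 ≈ 17.3%, i.e. 17.3 map units.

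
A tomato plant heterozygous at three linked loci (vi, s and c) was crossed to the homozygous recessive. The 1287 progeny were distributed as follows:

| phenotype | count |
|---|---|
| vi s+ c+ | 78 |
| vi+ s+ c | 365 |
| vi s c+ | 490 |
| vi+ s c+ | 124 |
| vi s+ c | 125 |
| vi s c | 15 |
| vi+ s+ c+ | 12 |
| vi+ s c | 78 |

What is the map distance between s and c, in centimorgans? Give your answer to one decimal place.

14.2 centimorgans

The two most frequent reciprocal classes, vi s c+ and vi+ s+ c, are the parental types, so the F1 was vi s c+ / vi+ s+ c.
The two rarest classes, vi s c and vi+ s+ c+, are the double crossovers. Comparing them with the parentals, only the c allele has switched, so c is the middle locus and the order is vi – c – s.
Crossovers in the c–s interval produce the single-crossover classes vi s+ c+ and vi+ s c (78 + 78 = 156) plus the double crossovers (27).
RF(c–s) = (156 + 27) / 1287 = 183/1287 = 0.1422 → 14.2 centimorgans.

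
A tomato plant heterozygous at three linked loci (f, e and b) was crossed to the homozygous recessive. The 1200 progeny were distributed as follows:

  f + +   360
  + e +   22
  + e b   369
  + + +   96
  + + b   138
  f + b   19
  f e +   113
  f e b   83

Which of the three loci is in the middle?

The two most frequent reciprocal classes, f + + and + e b, are the parental types, so the F1 was f + + / + e b.
The two rarest classes, f + b and + e +, are the double crossovers. Comparing them with the parentals, only the b allele has switched, so b is the middle locus and the order is f – b – e.

b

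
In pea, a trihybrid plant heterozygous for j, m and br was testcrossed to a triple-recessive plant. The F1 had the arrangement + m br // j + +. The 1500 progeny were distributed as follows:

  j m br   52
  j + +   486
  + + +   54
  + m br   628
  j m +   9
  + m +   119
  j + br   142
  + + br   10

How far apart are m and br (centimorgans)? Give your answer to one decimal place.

The two rarest classes, + + br and j m +, are the double crossovers. Comparing them with the parentals, only the m allele has switched, so m is the middle locus and the order is br – m – j.
Crossovers in the br–m interval produce the single-crossover classes + m + and j + br (119 + 142 = 261) plus the double crossovers (19).
RF(br–m) = (261 + 19) / 1500 = 280/1500 = 0.1867 → 18.7 centimorgans.

18.7 centimorgans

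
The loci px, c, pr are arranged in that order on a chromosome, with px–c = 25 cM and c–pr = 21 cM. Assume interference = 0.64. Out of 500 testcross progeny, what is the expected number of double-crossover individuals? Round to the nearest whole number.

9

Map distances give recombination frequencies of 0.250 and 0.210 for the two intervals.
With interference 0.64 (so coincidence = 0.36), expected double-crossover frequency = 0.250 × 0.210 × 0.36 = 0.01890.
Expected number = 0.01890 × 500 = 9.45 ≈ 9.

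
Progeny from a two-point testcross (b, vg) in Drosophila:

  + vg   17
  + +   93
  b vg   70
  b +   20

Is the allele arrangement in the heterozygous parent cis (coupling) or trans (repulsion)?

The two most frequent classes are + + (93) and b vg (70); these are the parental (non-recombinant) types.
So the F1 carried + + on one chromosome and b vg on the other — the recessive alleles are on the same chromosome (cis / coupling).

cis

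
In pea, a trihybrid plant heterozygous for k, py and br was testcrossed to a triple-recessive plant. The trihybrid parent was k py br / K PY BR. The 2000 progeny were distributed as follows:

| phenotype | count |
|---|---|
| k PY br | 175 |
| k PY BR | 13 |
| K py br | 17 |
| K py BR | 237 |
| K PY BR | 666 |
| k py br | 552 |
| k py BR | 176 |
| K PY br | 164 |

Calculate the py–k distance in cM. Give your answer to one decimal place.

22.1 cM

The two rarest classes, K py br and k PY BR, are the double crossovers. Comparing them with the parentals, only the k allele has switched, so k is the middle locus and the order is br – k – py.
Crossovers in the k–py interval produce the single-crossover classes k PY br and K py BR (175 + 237 = 412) plus the double crossovers (30).
RF(k–py) = (412 + 30) / 2000 = 442/2000 = 0.2210 → 22.1 cM.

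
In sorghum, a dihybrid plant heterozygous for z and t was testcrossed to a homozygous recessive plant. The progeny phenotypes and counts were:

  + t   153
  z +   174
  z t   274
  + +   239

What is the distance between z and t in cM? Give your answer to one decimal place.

The two most frequent classes, + + (239) and z t (274), are the parental types, so the F1 was + + / z t.
The recombinant classes are + t and z +: 153 + 174 = 327.
Recombination frequency = 327/840 = 0.3893 ≈ 38.9%, i.e. 38.9 cM.

38.9 cM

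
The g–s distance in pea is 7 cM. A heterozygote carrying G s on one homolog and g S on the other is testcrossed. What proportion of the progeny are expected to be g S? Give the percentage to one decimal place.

46.5%

A map distance of 7 cM corresponds to a recombination frequency of 0.070.
The F1 is G s / g S, so g S is a parental gamete class with expected frequency (1 − r)/2 = 0.930/2 = 0.4650.
That is 0.4650 = 46.5% of the progeny.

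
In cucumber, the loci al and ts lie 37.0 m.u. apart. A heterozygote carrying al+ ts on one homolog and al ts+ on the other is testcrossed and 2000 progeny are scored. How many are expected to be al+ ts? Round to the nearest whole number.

A map distance of 37.0 m.u. corresponds to a recombination frequency of 0.370.
The F1 is al+ ts / al ts+, so al+ ts is a parental gamete class with expected frequency (1 − r)/2 = 0.630/2 = 0.3150.
Expected number = 0.3150 × 2000 = 630.00 ≈ 630.

630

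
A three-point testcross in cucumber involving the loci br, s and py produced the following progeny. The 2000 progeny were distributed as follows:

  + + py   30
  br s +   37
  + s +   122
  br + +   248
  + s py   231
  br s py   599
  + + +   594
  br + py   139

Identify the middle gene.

py

The two most frequent reciprocal classes, + + + and br s py, are the parental types, so the F1 was + + + / br s py.
The two rarest classes, + + py and br s +, are the double crossovers. Comparing them with the parentals, only the py allele has switched, so py is the middle locus and the order is br – py – s.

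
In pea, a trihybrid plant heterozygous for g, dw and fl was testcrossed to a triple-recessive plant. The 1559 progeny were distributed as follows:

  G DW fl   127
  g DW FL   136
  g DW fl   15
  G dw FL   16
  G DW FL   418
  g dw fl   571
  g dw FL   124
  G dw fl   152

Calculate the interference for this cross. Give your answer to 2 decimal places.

0.46

The two most frequent reciprocal classes, g dw fl and G DW FL, are the parental types, so the F1 was g dw fl / G DW FL.
The two rarest classes, g DW fl and G dw FL, are the double crossovers. Comparing them with the parentals, only the dw allele has switched, so dw is the middle locus and the order is g – dw – fl.
g–dw: (288 + 31)/1559 = 0.2046; dw–fl: (251 + 31)/1559 = 0.1809.
Expected DCO frequency = 0.2046 × 0.1809 ≈ 0.03701; observed = 31/1559 ≈ 0.01988.
Coefficient of coincidence = 0.01988/0.03701 ≈ 0.54; interference = 1 − 0.54 = 0.46.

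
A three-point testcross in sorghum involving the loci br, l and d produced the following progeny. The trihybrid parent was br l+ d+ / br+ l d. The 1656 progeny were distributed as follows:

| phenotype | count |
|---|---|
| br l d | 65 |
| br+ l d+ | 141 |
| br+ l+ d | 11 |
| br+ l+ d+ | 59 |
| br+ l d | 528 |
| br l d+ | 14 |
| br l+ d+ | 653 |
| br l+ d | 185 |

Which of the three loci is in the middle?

l

The two rarest classes, br l d+ and br+ l+ d, are the double crossovers. Comparing them with the parentals, only the l allele has switched, so l is the middle locus and the order is d – l – br.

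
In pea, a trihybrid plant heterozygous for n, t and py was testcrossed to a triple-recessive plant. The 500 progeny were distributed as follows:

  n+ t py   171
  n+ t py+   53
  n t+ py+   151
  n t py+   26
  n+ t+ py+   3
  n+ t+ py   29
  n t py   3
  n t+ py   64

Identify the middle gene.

n

The two most frequent reciprocal classes, n t+ py+ and n+ t py, are the parental types, so the F1 was n t+ py+ / n+ t py.
The two rarest classes, n+ t+ py+ and n t py, are the double crossovers. Comparing them with the parentals, only the n allele has switched, so n is the middle locus and the order is py – n – t.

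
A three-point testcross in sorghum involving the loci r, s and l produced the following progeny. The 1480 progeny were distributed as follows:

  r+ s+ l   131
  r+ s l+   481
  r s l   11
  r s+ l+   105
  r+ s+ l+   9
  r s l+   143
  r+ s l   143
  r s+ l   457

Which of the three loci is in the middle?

s

The two most frequent reciprocal classes, r+ s l+ and r s+ l, are the parental types, so the F1 was r+ s l+ / r s+ l.
The two rarest classes, r+ s+ l+ and r s l, are the double crossovers. Comparing them with the parentals, only the s allele has switched, so s is the middle locus and the order is r – s – l.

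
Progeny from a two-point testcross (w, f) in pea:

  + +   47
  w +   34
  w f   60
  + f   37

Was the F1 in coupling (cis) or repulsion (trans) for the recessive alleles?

The two most frequent classes are + + (47) and w f (60); these are the parental (non-recombinant) types.
So the F1 carried + + on one chromosome and w f on the other — the recessive alleles are on the same chromosome (cis / coupling).

cis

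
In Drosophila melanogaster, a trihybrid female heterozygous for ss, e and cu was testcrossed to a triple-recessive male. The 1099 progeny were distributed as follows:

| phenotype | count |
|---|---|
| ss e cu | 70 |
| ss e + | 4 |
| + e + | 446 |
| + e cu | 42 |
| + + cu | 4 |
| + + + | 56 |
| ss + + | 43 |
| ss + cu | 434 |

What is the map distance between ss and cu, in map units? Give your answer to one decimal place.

The two most frequent reciprocal classes, ss + cu and + e +, are the parental types, so the F1 was ss + cu / + e +.
The two rarest classes, + + cu and ss e +, are the double crossovers. Comparing them with the parentals, only the ss allele has switched, so ss is the middle locus and the order is e – ss – cu.
Crossovers in the ss–cu interval produce the single-crossover classes ss + + and + e cu (43 + 42 = 85) plus the double crossovers (8).
RF(ss–cu) = (85 + 8) / 1099 = 93/1099 = 0.0846 → 8.5 map units.

8.5 map units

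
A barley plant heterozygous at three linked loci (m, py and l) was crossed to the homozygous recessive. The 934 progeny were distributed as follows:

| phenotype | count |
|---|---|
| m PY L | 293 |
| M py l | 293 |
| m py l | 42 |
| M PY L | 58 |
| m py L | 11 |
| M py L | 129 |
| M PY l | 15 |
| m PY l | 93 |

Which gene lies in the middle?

py

The two most frequent reciprocal classes, M py l and m PY L, are the parental types, so the F1 was M py l / m PY L.
The two rarest classes, M PY l and m py L, are the double crossovers. Comparing them with the parentals, only the py allele has switched, so py is the middle locus and the order is l – py – m.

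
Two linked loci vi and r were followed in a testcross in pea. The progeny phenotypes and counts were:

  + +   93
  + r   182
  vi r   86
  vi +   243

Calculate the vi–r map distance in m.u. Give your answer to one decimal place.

The two most frequent classes, + r (182) and vi + (243), are the parental types, so the F1 was + r / vi +.
The recombinant classes are + + and vi r: 93 + 86 = 179.
Recombination frequency = 179/604 = 0.2964 ≈ 29.6%, i.e. 29.6 m.u.

29.6 m.u.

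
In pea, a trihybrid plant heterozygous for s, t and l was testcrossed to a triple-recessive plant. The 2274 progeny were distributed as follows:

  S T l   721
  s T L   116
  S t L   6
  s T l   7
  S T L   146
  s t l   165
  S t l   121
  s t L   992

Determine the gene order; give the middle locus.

s

The two most frequent reciprocal classes, s t L and S T l, are the parental types, so the F1 was s t L / S T l.
The two rarest classes, S t L and s T l, are the double crossovers. Comparing them with the parentals, only the s allele has switched, so s is the middle locus and the order is l – s – t.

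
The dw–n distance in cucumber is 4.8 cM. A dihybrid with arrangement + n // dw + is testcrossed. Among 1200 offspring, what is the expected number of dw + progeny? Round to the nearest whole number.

571

A map distance of 4.8 cM corresponds to a recombination frequency of 0.048.
The F1 is + n / dw +, so dw + is a parental gamete class with expected frequency (1 − r)/2 = 0.952/2 = 0.4760.
Expected number = 0.4760 × 1200 = 571.20 ≈ 571.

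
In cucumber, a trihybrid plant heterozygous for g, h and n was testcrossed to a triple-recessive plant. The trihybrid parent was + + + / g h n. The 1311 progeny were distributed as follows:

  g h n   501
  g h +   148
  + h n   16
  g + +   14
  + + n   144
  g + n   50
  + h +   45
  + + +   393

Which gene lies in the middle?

The two rarest classes, g + + and + h n, are the double crossovers. Comparing them with the parentals, only the g allele has switched, so g is the middle locus and the order is n – g – h.

g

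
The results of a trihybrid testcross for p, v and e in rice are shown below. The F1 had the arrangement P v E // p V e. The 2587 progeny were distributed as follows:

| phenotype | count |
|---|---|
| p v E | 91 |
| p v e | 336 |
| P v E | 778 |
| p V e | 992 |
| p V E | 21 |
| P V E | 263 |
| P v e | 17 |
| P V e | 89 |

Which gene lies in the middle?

e

The two rarest classes, P v e and p V E, are the double crossovers. Comparing them with the parentals, only the e allele has switched, so e is the middle locus and the order is v – e – p.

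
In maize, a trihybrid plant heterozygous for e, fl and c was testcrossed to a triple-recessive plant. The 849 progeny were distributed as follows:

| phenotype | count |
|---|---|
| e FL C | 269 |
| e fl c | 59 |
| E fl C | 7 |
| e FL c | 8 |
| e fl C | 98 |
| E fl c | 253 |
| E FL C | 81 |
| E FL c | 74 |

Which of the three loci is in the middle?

c

The two most frequent reciprocal classes, E fl c and e FL C, are the parental types, so the F1 was E fl c / e FL C.
The two rarest classes, E fl C and e FL c, are the double crossovers. Comparing them with the parentals, only the c allele has switched, so c is the middle locus and the order is fl – c – e.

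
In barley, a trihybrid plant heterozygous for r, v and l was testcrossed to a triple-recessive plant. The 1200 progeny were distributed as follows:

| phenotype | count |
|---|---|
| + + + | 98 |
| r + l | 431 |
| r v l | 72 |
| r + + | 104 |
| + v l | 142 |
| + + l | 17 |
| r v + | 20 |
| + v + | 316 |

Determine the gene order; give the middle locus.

r

The two most frequent reciprocal classes, r + l and + v +, are the parental types, so the F1 was r + l / + v +.
The two rarest classes, + + l and r v +, are the double crossovers. Comparing them with the parentals, only the r allele has switched, so r is the middle locus and the order is v – r – l.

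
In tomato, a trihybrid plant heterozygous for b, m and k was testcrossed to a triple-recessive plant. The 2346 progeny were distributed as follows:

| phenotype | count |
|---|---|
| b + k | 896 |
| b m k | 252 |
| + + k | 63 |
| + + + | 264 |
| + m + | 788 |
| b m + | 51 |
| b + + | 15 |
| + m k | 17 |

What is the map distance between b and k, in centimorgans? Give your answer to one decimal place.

6.2 centimorgans

The two most frequent reciprocal classes, + m + and b + k, are the parental types, so the F1 was + m + / b + k.
The two rarest classes, + m k and b + +, are the double crossovers. Comparing them with the parentals, only the k allele has switched, so k is the middle locus and the order is b – k – m.
Crossovers in the b–k interval produce the single-crossover classes b m + and + + k (51 + 63 = 114) plus the double crossovers (32).
RF(b–k) = (114 + 32) / 2346 = 146/2346 = 0.0622 → 6.2 centimorgans.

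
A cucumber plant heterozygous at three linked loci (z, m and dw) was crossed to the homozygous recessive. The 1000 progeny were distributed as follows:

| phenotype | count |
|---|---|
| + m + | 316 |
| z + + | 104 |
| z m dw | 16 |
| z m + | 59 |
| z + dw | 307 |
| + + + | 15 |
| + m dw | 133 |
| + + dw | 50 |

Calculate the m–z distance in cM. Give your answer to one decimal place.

The two most frequent reciprocal classes, + m + and z + dw, are the parental types, so the F1 was + m + / z + dw.
The two rarest classes, + + + and z m dw, are the double crossovers. Comparing them with the parentals, only the m allele has switched, so m is the middle locus and the order is z – m – dw.
Crossovers in the z–m interval produce the single-crossover classes z m + and + + dw (59 + 50 = 109) plus the double crossovers (31).
RF(z–m) = (109 + 31) / 1000 = 140/1000 = 0.1400 → 14.0 cM.

14.0 cM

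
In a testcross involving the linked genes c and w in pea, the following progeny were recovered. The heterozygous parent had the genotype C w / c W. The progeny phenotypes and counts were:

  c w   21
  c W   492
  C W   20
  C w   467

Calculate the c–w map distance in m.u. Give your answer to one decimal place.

The recombinant classes are C W and c w: 20 + 21 = 41.
Recombination frequency = 41/1000 = 0.0410 ≈ 4.1%, i.e. 4.1 m.u.

4.1 m.u.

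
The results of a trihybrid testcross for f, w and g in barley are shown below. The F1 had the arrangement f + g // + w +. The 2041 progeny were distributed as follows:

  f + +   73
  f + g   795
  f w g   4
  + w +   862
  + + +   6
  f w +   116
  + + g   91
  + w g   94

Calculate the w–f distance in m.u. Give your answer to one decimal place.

The two rarest classes, f w g and + + +, are the double crossovers. Comparing them with the parentals, only the w allele has switched, so w is the middle locus and the order is g – w – f.
Crossovers in the w–f interval produce the single-crossover classes + + g and f w + (91 + 116 = 207) plus the double crossovers (10).
RF(w–f) = (207 + 10) / 2041 = 217/2041 = 0.1063 → 10.6 m.u.

10.6 m.u.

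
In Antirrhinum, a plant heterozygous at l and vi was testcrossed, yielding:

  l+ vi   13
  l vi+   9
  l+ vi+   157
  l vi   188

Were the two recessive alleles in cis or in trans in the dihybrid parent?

The two most frequent classes are l+ vi+ (157) and l vi (188); these are the parental (non-recombinant) types.
So the F1 carried l+ vi+ on one chromosome and l vi on the other — the recessive alleles are on the same chromosome (cis / coupling).

cis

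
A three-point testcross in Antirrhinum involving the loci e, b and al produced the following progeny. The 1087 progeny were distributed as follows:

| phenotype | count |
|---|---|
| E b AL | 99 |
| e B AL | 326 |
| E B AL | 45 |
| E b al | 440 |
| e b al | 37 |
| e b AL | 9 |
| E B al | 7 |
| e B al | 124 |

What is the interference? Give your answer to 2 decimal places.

0.26

The two most frequent reciprocal classes, e B AL and E b al, are the parental types, so the F1 was e B AL / E b al.
The two rarest classes, e b AL and E B al, are the double crossovers. Comparing them with the parentals, only the b allele has switched, so b is the middle locus and the order is al – b – e.
al–b: (223 + 16)/1087 = 0.2199; b–e: (82 + 16)/1087 = 0.0902.
Expected DCO frequency = 0.2199 × 0.0902 ≈ 0.01983; observed = 16/1087 ≈ 0.01472.
Coefficient of coincidence = 0.01472/0.01983 ≈ 0.74; interference = 1 − 0.74 = 0.26.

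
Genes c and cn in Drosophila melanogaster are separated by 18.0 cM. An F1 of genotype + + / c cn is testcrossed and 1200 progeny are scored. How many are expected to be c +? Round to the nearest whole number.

A map distance of 18.0 cM corresponds to a recombination frequency of 0.180.
The F1 is + + / c cn, so c + is a recombinant gamete class with expected frequency r/2 = 0.180/2 = 0.0900.
Expected number = 0.0900 × 1200 = 108.00 ≈ 108.

108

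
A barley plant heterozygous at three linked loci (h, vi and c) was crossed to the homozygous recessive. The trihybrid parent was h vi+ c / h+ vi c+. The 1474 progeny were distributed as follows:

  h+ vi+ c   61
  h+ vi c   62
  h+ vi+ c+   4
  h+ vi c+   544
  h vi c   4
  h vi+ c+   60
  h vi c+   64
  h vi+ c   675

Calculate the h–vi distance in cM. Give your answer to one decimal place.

The two rarest classes, h vi c and h+ vi+ c+, are the double crossovers. Comparing them with the parentals, only the vi allele has switched, so vi is the middle locus and the order is h – vi – c.
Crossovers in the h–vi interval produce the single-crossover classes h+ vi+ c and h vi c+ (61 + 64 = 125) plus the double crossovers (8).
RF(h–vi) = (125 + 8) / 1474 = 133/1474 = 0.0902 → 9.0 cM.

9.0 cM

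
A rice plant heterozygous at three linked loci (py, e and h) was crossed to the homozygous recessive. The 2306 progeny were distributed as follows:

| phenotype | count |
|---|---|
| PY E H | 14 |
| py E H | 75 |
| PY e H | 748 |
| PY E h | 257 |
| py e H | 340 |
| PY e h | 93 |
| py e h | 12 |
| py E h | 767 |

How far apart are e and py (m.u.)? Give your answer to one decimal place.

The two most frequent reciprocal classes, PY e H and py E h, are the parental types, so the F1 was PY e H / py E h.
The two rarest classes, PY E H and py e h, are the double crossovers. Comparing them with the parentals, only the e allele has switched, so e is the middle locus and the order is h – e – py.
Crossovers in the e–py interval produce the single-crossover classes py e H and PY E h (340 + 257 = 597) plus the double crossovers (26).
RF(e–py) = (597 + 26) / 2306 = 623/2306 = 0.2702 → 27.0 m.u.

27.0 m.u.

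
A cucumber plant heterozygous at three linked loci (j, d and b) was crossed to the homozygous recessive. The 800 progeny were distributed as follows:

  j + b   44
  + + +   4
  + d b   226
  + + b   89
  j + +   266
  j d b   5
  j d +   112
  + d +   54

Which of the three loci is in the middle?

j

The two most frequent reciprocal classes, j + + and + d b, are the parental types, so the F1 was j + + / + d b.
The two rarest classes, + + + and j d b, are the double crossovers. Comparing them with the parentals, only the j allele has switched, so j is the middle locus and the order is d – j – b.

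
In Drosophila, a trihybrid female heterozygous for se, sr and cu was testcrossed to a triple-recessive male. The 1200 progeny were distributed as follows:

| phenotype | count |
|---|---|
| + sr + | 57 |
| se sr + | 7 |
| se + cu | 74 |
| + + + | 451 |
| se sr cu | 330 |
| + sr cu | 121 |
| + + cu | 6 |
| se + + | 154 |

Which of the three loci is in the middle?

The two most frequent reciprocal classes, se sr cu and + + +, are the parental types, so the F1 was se sr cu / + + +.
The two rarest classes, se sr + and + + cu, are the double crossovers. Comparing them with the parentals, only the cu allele has switched, so cu is the middle locus and the order is se – cu – sr.

cu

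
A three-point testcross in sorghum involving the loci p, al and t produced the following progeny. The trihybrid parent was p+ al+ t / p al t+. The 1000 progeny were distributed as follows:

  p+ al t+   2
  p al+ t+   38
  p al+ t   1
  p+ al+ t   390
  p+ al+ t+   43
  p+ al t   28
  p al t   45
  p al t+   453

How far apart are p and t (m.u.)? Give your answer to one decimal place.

The two rarest classes, p al+ t and p+ al t+, are the double crossovers. Comparing them with the parentals, only the p allele has switched, so p is the middle locus and the order is al – p – t.
Crossovers in the p–t interval produce the single-crossover classes p+ al+ t+ and p al t (43 + 45 = 88) plus the double crossovers (3).
RF(p–t) = (88 + 3) / 1000 = 91/1000 = 0.0910 → 9.1 m.u.

9.1 m.u.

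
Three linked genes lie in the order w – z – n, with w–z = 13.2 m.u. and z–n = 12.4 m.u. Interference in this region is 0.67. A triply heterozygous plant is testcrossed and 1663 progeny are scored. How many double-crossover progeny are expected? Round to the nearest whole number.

Map distances give recombination frequencies of 0.132 and 0.124 for the two intervals.
With interference 0.67 (so coincidence = 0.33), expected double-crossover frequency = 0.132 × 0.124 × 0.33 = 0.00540.
Expected number = 0.00540 × 1663 = 8.98 ≈ 9.

9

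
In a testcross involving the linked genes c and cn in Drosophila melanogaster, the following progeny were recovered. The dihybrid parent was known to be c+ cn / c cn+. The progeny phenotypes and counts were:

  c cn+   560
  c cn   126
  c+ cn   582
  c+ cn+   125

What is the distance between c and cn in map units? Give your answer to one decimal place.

The recombinant classes are c+ cn+ and c cn: 125 + 126 = 251.
Recombination frequency = 251/1393 = 0.1802 ≈ 18.0%, i.e. 18.0 map units.

18.0 map units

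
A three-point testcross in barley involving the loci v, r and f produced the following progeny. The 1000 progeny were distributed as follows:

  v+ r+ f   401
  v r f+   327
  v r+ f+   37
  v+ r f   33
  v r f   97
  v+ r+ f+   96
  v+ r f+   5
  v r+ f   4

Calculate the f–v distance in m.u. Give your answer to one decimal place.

The two most frequent reciprocal classes, v r f+ and v+ r+ f, are the parental types, so the F1 was v r f+ / v+ r+ f.
The two rarest classes, v+ r f+ and v r+ f, are the double crossovers. Comparing them with the parentals, only the v allele has switched, so v is the middle locus and the order is f – v – r.
Crossovers in the f–v interval produce the single-crossover classes v r f and v+ r+ f+ (97 + 96 = 193) plus the double crossovers (9).
RF(f–v) = (193 + 9) / 1000 = 202/1000 = 0.2020 → 20.2 m.u.

20.2 m.u.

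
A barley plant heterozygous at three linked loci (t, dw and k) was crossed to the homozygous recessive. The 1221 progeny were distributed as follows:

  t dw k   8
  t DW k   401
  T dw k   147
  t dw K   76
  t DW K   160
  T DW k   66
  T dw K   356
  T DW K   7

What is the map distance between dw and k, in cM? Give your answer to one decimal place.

26.4 cM

The two most frequent reciprocal classes, t DW k and T dw K, are the parental types, so the F1 was t DW k / T dw K.
The two rarest classes, t dw k and T DW K, are the double crossovers. Comparing them with the parentals, only the dw allele has switched, so dw is the middle locus and the order is k – dw – t.
Crossovers in the k–dw interval produce the single-crossover classes t DW K and T dw k (160 + 147 = 307) plus the double crossovers (15).
RF(k–dw) = (307 + 15) / 1221 = 322/1221 = 0.2637 → 26.4 cM.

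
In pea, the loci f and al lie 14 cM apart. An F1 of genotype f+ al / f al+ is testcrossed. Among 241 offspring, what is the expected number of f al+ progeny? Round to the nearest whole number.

A map distance of 14 cM corresponds to a recombination frequency of 0.140.
The F1 is f+ al / f al+, so f al+ is a parental gamete class with expected frequency (1 − r)/2 = 0.860/2 = 0.4300.
Expected number = 0.4300 × 241 = 103.63 ≈ 104.

104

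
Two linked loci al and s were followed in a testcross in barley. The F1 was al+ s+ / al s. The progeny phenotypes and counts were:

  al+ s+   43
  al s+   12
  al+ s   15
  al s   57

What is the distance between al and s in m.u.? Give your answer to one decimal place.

The recombinant classes are al+ s and al s+: 15 + 12 = 27.
Recombination frequency = 27/127 = 0.2126 ≈ 21.3%, i.e. 21.3 m.u.

21.3 m.u.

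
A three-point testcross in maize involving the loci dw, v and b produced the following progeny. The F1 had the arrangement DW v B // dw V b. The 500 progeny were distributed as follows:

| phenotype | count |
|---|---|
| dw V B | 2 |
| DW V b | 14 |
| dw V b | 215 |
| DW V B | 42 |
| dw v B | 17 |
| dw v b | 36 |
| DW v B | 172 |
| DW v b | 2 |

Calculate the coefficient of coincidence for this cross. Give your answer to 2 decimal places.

0.70

The two rarest classes, DW v b and dw V B, are the double crossovers. Comparing them with the parentals, only the b allele has switched, so b is the middle locus and the order is v – b – dw.
v–b: (78 + 4)/500 = 0.1640; b–dw: (31 + 4)/500 = 0.0700.
Expected DCO frequency = 0.1640 × 0.0700 ≈ 0.01148; observed = 4/500 ≈ 0.00800.
Coefficient of coincidence = 0.00800/0.01148 ≈ 0.70.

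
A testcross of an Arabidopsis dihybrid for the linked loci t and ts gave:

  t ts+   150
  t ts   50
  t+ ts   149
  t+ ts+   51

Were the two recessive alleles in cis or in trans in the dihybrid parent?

trans

The two most frequent classes are t+ ts (149) and t ts+ (150); these are the parental (non-recombinant) types.
So the F1 carried t+ ts on one chromosome and t ts+ on the other — the recessive alleles are on opposite chromosomes (trans / repulsion).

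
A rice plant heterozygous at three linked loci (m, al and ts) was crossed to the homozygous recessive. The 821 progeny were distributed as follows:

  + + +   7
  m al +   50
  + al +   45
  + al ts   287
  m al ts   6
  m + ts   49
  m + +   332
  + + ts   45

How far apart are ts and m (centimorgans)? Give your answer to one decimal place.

13.0 centimorgans

The two most frequent reciprocal classes, + al ts and m + +, are the parental types, so the F1 was + al ts / m + +.
The two rarest classes, m al ts and + + +, are the double crossovers. Comparing them with the parentals, only the m allele has switched, so m is the middle locus and the order is ts – m – al.
Crossovers in the ts–m interval produce the single-crossover classes + al + and m + ts (45 + 49 = 94) plus the double crossovers (13).
RF(ts–m) = (94 + 13) / 821 = 107/821 = 0.1303 → 13.0 centimorgans.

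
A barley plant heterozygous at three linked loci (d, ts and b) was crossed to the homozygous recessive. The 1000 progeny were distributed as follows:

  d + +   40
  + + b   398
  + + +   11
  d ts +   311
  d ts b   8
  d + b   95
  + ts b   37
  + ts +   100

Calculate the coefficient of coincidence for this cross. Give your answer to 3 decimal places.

The two most frequent reciprocal classes, + + b and d ts +, are the parental types, so the F1 was + + b / d ts +.
The two rarest classes, + + + and d ts b, are the double crossovers. Comparing them with the parentals, only the b allele has switched, so b is the middle locus and the order is ts – b – d.
ts–b: (77 + 19)/1000 = 0.0960; b–d: (195 + 19)/1000 = 0.2140.
Expected DCO frequency = 0.0960 × 0.2140 ≈ 0.02054; observed = 19/1000 ≈ 0.01900.
Coefficient of coincidence = 0.01900/0.02054 ≈ 0.925.

0.925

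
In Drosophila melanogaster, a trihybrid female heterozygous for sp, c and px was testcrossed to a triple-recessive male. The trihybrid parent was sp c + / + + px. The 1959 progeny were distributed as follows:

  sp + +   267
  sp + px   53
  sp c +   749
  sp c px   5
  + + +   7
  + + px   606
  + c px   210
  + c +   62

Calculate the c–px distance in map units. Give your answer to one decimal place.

25.0 map units

The two rarest classes, sp c px and + + +, are the double crossovers. Comparing them with the parentals, only the px allele has switched, so px is the middle locus and the order is sp – px – c.
Crossovers in the px–c interval produce the single-crossover classes sp + + and + c px (267 + 210 = 477) plus the double crossovers (12).
RF(px–c) = (477 + 12) / 1959 = 489/1959 = 0.2496 → 25.0 map units.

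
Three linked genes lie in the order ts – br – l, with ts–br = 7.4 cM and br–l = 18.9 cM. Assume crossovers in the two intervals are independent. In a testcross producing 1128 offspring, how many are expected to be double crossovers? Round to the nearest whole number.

Map distances give recombination frequencies of 0.074 and 0.189 for the two intervals.
With no interference, expected double-crossover frequency = 0.074 × 0.189 = 0.01399.
Expected number = 0.01399 × 1128 = 15.78 ≈ 16.

16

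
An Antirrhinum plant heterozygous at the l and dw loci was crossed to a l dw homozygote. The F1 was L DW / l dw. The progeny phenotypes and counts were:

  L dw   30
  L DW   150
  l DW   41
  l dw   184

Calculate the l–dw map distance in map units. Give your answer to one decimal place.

The recombinant classes are L dw and l DW: 30 + 41 = 71.
Recombination frequency = 71/405 = 0.1753 ≈ 17.5%, i.e. 17.5 map units.

17.5 map units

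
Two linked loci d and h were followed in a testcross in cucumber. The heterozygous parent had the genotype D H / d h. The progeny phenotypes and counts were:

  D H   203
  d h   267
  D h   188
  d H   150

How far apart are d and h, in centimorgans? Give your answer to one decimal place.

41.8 centimorgans

The recombinant classes are D h and d H: 188 + 150 = 338.
Recombination frequency = 338/808 = 0.4183 ≈ 41.8%, i.e. 41.8 centimorgans.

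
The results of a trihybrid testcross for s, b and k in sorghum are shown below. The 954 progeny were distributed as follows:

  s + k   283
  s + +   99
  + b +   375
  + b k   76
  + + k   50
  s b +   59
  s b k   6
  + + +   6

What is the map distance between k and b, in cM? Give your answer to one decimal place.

The two most frequent reciprocal classes, + b + and s + k, are the parental types, so the F1 was + b + / s + k.
The two rarest classes, + + + and s b k, are the double crossovers. Comparing them with the parentals, only the b allele has switched, so b is the middle locus and the order is k – b – s.
Crossovers in the k–b interval produce the single-crossover classes + b k and s + + (76 + 99 = 175) plus the double crossovers (12).
RF(k–b) = (175 + 12) / 954 = 187/954 = 0.1960 → 19.6 cM.

19.6 cM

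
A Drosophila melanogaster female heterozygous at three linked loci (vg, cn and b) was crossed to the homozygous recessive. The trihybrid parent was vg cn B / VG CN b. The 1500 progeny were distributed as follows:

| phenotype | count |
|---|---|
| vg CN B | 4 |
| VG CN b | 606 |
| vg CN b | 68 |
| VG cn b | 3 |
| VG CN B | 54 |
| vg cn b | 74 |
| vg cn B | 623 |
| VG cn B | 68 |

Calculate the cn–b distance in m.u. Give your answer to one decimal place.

9.0 m.u.

The two rarest classes, vg CN B and VG cn b, are the double crossovers. Comparing them with the parentals, only the cn allele has switched, so cn is the middle locus and the order is vg – cn – b.
Crossovers in the cn–b interval produce the single-crossover classes vg cn b and VG CN B (74 + 54 = 128) plus the double crossovers (7).
RF(cn–b) = (128 + 7) / 1500 = 135/1500 = 0.0900 → 9.0 m.u.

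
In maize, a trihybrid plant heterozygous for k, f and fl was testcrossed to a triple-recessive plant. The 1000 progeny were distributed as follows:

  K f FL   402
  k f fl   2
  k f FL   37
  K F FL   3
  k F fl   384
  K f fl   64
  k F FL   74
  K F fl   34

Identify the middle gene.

The two most frequent reciprocal classes, K f FL and k F fl, are the parental types, so the F1 was K f FL / k F fl.
The two rarest classes, K F FL and k f fl, are the double crossovers. Comparing them with the parentals, only the f allele has switched, so f is the middle locus and the order is fl – f – k.

f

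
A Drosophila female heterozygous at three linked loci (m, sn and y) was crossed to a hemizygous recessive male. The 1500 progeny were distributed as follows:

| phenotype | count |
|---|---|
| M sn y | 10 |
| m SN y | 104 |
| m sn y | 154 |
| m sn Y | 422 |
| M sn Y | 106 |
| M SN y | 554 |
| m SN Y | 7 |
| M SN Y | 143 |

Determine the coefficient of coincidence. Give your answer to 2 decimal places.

0.36

The two most frequent reciprocal classes, m sn Y and M SN y, are the parental types, so the F1 was m sn Y / M SN y.
The two rarest classes, m SN Y and M sn y, are the double crossovers. Comparing them with the parentals, only the sn allele has switched, so sn is the middle locus and the order is y – sn – m.
y–sn: (297 + 17)/1500 = 0.2093; sn–m: (210 + 17)/1500 = 0.1513.
Expected DCO frequency = 0.2093 × 0.1513 ≈ 0.03167; observed = 17/1500 ≈ 0.01133.
Coefficient of coincidence = 0.01133/0.03167 ≈ 0.36.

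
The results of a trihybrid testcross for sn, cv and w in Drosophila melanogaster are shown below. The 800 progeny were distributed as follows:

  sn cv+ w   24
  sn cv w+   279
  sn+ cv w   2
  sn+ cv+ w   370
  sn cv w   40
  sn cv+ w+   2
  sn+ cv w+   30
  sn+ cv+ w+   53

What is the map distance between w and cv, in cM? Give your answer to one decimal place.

12.1 cM

The two most frequent reciprocal classes, sn+ cv+ w and sn cv w+, are the parental types, so the F1 was sn+ cv+ w / sn cv w+.
The two rarest classes, sn+ cv w and sn cv+ w+, are the double crossovers. Comparing them with the parentals, only the cv allele has switched, so cv is the middle locus and the order is w – cv – sn.
Crossovers in the w–cv interval produce the single-crossover classes sn+ cv+ w+ and sn cv w (53 + 40 = 93) plus the double crossovers (4).
RF(w–cv) = (93 + 4) / 800 = 97/800 = 0.1212 → 12.1 cM.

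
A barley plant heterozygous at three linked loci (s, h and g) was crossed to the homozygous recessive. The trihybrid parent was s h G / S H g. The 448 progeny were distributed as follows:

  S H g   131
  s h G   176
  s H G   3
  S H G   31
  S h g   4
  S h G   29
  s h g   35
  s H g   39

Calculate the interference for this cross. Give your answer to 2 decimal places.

0.43

The two rarest classes, s H G and S h g, are the double crossovers. Comparing them with the parentals, only the h allele has switched, so h is the middle locus and the order is g – h – s.
g–h: (66 + 7)/448 = 0.1629; h–s: (68 + 7)/448 = 0.1674.
Expected DCO frequency = 0.1629 × 0.1674 ≈ 0.02727; observed = 7/448 ≈ 0.01562.
Coefficient of coincidence = 0.01562/0.02727 ≈ 0.57; interference = 1 − 0.57 = 0.43.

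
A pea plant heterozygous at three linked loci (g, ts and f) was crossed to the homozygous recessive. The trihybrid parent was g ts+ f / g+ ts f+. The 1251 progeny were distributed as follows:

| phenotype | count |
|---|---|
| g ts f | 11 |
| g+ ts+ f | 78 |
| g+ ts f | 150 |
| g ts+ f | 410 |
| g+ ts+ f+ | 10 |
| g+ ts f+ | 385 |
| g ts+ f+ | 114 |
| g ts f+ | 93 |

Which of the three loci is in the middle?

The two rarest classes, g ts f and g+ ts+ f+, are the double crossovers. Comparing them with the parentals, only the ts allele has switched, so ts is the middle locus and the order is f – ts – g.

ts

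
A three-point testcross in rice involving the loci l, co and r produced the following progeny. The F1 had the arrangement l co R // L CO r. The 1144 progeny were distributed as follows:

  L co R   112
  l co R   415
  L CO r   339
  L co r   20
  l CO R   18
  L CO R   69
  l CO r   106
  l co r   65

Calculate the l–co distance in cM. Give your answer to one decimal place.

The two rarest classes, l CO R and L co r, are the double crossovers. Comparing them with the parentals, only the co allele has switched, so co is the middle locus and the order is l – co – r.
Crossovers in the l–co interval produce the single-crossover classes L co R and l CO r (112 + 106 = 218) plus the double crossovers (38).
RF(l–co) = (218 + 38) / 1144 = 256/1144 = 0.2238 → 22.4 cM.

22.4 cM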